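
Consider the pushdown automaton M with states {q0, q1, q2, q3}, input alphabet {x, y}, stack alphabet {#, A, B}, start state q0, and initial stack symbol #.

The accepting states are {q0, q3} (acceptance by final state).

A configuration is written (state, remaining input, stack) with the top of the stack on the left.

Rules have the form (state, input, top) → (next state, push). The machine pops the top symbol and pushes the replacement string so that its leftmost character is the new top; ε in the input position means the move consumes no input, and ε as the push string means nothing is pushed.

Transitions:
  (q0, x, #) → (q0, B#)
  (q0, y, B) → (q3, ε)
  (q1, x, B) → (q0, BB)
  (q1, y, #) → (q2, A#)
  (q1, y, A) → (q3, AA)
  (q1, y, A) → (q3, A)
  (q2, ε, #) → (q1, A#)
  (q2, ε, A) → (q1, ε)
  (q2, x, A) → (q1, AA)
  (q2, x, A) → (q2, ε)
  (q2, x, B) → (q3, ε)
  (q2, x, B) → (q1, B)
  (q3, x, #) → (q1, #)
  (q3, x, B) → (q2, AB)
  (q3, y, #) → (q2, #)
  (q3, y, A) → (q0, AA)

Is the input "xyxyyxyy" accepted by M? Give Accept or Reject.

Accept

One accepting computation: (q0, xyxyyxyy, #) ⊢ (q0, yxyyxyy, B#) ⊢ (q3, xyyxyy, #) ⊢ (q1, yyxyy, #) ⊢ (q2, yxyy, A#) ⊢ (q1, yxyy, #) ⊢ (q2, xyy, A#) ⊢ (q1, yy, AA#) ⊢ (q3, y, AAA#) ⊢ (q0, ε, AAAA#)
All input consumed and state q0 ∈ F.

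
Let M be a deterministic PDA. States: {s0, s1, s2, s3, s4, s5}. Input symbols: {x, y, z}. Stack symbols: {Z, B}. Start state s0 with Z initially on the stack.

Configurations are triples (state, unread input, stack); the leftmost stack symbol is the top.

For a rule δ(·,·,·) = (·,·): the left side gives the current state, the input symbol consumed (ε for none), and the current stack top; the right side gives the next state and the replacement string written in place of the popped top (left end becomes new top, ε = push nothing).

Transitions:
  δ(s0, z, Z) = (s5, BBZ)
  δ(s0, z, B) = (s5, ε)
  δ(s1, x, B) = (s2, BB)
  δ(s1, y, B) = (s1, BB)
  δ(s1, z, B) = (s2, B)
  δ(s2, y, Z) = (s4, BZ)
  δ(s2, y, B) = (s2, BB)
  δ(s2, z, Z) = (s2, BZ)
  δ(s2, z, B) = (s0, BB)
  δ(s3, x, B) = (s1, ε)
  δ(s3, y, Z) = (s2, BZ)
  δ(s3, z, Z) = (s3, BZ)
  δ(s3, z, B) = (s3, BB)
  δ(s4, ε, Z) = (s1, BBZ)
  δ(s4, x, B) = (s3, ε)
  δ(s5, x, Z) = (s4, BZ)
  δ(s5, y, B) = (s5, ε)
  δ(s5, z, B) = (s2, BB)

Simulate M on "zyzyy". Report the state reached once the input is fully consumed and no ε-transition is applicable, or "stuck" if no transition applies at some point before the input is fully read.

s2

(s0, zyzyy, Z) ⊢ (s5, yzyy, BBZ) ⊢ (s5, zyy, BZ) ⊢ (s2, yy, BBZ) ⊢ (s2, y, BBBZ) ⊢ (s2, ε, BBBBZ)
All input consumed; M is in state s2.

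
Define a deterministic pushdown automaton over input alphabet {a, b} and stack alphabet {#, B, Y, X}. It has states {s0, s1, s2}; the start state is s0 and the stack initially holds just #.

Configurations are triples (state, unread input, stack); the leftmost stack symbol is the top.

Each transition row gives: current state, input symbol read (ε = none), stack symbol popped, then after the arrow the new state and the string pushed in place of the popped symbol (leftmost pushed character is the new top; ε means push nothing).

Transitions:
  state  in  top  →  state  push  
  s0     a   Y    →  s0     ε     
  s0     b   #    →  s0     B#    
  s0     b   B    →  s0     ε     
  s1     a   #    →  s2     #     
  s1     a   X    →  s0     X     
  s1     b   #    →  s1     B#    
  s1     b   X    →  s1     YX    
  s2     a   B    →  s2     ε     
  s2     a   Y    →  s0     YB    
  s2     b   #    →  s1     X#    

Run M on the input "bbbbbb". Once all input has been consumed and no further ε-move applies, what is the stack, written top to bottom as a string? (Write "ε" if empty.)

(s0, bbbbbb, #)
  read b, top #: go to s0, push B# → (s0, bbbbb, B#)
  read b, top B: go to s0, push ε → (s0, bbbb, #)
  read b, top #: go to s0, push B# → (s0, bbb, B#)
  read b, top B: go to s0, push ε → (s0, bb, #)
  read b, top #: go to s0, push B# → (s0, b, B#)
  read b, top B: go to s0, push ε → (s0, ε, #)
All input consumed in state s0 with stack #.

#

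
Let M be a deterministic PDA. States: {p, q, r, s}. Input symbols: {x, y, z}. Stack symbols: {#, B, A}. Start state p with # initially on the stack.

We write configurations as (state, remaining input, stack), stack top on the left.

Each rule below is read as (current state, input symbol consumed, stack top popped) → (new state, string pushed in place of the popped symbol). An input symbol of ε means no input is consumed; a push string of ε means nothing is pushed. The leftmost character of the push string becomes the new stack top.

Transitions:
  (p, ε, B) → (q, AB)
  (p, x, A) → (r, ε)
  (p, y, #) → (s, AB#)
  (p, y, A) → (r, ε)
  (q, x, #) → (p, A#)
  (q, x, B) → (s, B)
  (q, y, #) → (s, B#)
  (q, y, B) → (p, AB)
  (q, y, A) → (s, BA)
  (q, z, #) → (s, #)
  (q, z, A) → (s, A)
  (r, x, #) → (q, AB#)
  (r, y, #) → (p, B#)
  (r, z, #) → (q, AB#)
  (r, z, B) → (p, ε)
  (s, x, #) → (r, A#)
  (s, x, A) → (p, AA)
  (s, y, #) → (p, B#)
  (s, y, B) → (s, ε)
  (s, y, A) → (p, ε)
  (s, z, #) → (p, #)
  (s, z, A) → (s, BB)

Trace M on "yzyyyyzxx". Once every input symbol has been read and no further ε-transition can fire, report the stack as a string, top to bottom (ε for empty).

AB#

(p, yzyyyyzxx, #)
  read y, top #: go to s, push AB# → (s, zyyyyzxx, AB#)
  read z, top A: go to s, push BB → (s, yyyyzxx, BBB#)
  read y, top B: go to s, push ε → (s, yyyzxx, BB#)
  read y, top B: go to s, push ε → (s, yyzxx, B#)
  read y, top B: go to s, push ε → (s, yzxx, #)
  read y, top #: go to p, push B# → (p, zxx, B#)
  ε-move, top B: go to q, push AB → (q, zxx, AB#)
  read z, top A: go to s, push A → (s, xx, AB#)
  read x, top A: go to p, push AA → (p, x, AAB#)
  read x, top A: go to r, push ε → (r, ε, AB#)
All input consumed in state r with stack AB#.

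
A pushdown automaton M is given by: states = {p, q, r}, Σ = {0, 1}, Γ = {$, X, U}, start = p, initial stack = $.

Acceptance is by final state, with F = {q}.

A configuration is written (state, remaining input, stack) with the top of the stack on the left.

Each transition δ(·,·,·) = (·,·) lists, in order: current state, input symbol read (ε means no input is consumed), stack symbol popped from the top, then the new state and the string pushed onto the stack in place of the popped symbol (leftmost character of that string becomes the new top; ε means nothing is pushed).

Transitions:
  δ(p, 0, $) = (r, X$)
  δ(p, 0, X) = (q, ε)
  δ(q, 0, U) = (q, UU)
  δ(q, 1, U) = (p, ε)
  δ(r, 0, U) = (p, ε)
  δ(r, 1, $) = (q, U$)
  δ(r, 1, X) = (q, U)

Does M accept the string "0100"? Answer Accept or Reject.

Accept

One accepting computation: (p, 0100, $) ⊢ (r, 100, X$) ⊢ (q, 00, U$) ⊢ (q, 0, UU$) ⊢ (q, ε, UUU$)
All input consumed and state q ∈ F.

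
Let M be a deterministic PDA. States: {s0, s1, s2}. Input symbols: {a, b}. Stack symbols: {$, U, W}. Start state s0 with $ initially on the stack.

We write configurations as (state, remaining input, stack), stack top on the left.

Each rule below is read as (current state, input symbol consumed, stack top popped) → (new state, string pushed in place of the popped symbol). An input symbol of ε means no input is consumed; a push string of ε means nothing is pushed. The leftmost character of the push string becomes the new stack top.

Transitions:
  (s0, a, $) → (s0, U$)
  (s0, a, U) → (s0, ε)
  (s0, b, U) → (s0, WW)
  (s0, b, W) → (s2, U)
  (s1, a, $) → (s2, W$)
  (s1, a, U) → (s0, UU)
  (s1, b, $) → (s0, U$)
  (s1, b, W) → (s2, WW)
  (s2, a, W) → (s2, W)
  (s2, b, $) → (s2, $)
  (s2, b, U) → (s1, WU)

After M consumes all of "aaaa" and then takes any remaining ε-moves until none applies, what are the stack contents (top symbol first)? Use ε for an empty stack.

(s0, aaaa, $)
  read a, top $: go to s0, push U$ → (s0, aaa, U$)
  read a, top U: go to s0, push ε → (s0, aa, $)
  read a, top $: go to s0, push U$ → (s0, a, U$)
  read a, top U: go to s0, push ε → (s0, ε, $)
All input consumed in state s0 with stack $.

$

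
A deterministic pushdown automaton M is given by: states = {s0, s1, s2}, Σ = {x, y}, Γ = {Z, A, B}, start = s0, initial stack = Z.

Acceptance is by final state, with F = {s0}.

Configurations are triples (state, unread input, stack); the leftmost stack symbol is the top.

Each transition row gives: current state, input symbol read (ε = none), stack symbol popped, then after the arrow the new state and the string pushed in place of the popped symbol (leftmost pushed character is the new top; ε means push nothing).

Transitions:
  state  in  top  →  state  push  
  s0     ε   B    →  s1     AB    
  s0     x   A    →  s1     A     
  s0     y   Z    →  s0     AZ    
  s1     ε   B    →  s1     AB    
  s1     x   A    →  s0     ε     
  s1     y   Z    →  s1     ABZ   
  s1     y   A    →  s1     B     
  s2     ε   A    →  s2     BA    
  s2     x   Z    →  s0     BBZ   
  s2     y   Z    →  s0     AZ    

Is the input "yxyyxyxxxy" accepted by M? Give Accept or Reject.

(s0, yxyyxyxxxy, Z) ⊢ (s0, xyyxyxxxy, AZ) ⊢ (s1, yyxyxxxy, AZ) ⊢ (s1, yxyxxxy, BZ) ⊢ (s1, yxyxxxy, ABZ) ⊢ (s1, xyxxxy, BBZ) ⊢ (s1, xyxxxy, ABBZ) ⊢ (s0, yxxxy, BBZ) ⊢ (s1, yxxxy, ABBZ) ⊢ (s1, xxxy, BBBZ) ⊢ (s1, xxxy, ABBBZ) ⊢ (s0, xxy, BBBZ) ⊢ (s1, xxy, ABBBZ) ⊢ (s0, xy, BBBZ) ⊢ (s1, xy, ABBBZ) ⊢ (s0, y, BBBZ) ⊢ (s1, y, ABBBZ) ⊢ (s1, ε, BBBBZ) ⊢ (s1, ε, ABBBBZ)
All input consumed; state s1 ∉ F and no further ε-move applies.

Reject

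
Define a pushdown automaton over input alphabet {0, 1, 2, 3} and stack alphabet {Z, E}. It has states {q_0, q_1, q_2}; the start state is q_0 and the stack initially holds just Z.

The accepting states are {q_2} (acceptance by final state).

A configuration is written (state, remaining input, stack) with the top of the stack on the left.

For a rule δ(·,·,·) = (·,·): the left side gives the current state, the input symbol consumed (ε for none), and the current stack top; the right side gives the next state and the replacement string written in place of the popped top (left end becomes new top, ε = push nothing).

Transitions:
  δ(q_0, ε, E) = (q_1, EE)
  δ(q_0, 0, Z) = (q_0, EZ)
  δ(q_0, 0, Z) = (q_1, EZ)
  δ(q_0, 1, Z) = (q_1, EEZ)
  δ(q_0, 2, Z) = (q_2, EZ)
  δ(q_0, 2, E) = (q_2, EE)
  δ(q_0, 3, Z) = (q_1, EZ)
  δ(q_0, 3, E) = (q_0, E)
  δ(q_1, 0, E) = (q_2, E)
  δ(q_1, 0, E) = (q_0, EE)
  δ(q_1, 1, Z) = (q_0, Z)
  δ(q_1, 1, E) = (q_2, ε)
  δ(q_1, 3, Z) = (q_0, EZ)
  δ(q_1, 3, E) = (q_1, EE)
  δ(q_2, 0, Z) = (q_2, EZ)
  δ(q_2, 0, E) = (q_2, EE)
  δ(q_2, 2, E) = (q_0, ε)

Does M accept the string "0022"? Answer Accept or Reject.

Accept

One accepting computation: (q_0, 0022, Z) ⊢ (q_1, 022, EZ) ⊢ (q_2, 22, EZ) ⊢ (q_0, 2, Z) ⊢ (q_2, ε, EZ)
All input consumed and state q_2 ∈ F.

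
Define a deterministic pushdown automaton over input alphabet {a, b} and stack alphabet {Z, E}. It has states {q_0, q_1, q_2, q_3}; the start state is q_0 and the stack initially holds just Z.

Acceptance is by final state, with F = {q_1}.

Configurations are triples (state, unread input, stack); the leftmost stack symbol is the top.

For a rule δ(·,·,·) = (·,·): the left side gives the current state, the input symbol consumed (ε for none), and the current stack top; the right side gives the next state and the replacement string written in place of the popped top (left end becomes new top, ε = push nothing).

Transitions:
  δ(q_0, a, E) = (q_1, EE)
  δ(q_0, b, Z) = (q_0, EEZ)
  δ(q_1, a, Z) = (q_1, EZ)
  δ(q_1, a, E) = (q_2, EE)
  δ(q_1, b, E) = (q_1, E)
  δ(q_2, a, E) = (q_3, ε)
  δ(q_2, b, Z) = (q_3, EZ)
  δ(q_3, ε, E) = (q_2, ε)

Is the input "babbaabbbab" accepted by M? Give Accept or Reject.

(q_0, babbaabbbab, Z)
  read b, top Z: go to q_0, push EEZ → (q_0, abbaabbbab, EEZ)
  read a, top E: go to q_1, push EE → (q_1, bbaabbbab, EEEZ)
  read b, top E: go to q_1, push E → (q_1, baabbbab, EEEZ)
  read b, top E: go to q_1, push E → (q_1, aabbbab, EEEZ)
  read a, top E: go to q_2, push EE → (q_2, abbbab, EEEEZ)
  read a, top E: go to q_3, push ε → (q_3, bbbab, EEEZ)
  ε-move, top E: go to q_2, push ε → (q_2, bbbab, EEZ)
No transition applies at (q_2, bbbab, EEZ); input not fully consumed.

Reject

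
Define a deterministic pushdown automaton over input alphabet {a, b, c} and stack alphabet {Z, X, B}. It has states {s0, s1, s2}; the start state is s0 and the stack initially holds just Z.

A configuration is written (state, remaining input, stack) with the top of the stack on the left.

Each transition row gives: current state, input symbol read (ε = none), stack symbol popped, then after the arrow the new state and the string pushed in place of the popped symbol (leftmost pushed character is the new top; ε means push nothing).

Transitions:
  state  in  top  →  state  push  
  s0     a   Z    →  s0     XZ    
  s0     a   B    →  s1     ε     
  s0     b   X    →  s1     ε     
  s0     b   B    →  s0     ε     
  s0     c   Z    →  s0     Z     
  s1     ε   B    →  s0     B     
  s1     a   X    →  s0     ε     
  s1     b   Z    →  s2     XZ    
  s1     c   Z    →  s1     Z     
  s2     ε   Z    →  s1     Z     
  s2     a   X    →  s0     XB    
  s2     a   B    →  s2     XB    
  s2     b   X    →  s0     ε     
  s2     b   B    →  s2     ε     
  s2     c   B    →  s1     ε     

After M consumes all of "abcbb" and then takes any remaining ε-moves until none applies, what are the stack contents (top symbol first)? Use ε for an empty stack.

Z

(s0, abcbb, Z) ⊢ (s0, bcbb, XZ) ⊢ (s1, cbb, Z) ⊢ (s1, bb, Z) ⊢ (s2, b, XZ) ⊢ (s0, ε, Z)
All input consumed in state s0 with stack Z.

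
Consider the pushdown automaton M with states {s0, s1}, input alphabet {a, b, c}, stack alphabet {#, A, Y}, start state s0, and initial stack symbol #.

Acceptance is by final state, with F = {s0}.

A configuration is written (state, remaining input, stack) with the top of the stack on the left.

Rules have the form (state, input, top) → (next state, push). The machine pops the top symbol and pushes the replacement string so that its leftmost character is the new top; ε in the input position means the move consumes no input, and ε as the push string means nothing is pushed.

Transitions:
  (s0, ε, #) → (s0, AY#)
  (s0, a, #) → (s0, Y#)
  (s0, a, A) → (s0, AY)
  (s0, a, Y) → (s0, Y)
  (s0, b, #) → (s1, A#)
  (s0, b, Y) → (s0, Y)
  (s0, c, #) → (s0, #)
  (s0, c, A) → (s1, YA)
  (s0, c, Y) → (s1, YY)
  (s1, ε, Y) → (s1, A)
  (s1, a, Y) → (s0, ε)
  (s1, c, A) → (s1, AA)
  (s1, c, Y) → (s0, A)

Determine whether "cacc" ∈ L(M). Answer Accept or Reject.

One accepting computation: (s0, cacc, #) ⊢ (s0, acc, #) ⊢ (s0, cc, Y#) ⊢ (s1, c, YY#) ⊢ (s0, ε, AY#)
All input consumed and state s0 ∈ F.

Accept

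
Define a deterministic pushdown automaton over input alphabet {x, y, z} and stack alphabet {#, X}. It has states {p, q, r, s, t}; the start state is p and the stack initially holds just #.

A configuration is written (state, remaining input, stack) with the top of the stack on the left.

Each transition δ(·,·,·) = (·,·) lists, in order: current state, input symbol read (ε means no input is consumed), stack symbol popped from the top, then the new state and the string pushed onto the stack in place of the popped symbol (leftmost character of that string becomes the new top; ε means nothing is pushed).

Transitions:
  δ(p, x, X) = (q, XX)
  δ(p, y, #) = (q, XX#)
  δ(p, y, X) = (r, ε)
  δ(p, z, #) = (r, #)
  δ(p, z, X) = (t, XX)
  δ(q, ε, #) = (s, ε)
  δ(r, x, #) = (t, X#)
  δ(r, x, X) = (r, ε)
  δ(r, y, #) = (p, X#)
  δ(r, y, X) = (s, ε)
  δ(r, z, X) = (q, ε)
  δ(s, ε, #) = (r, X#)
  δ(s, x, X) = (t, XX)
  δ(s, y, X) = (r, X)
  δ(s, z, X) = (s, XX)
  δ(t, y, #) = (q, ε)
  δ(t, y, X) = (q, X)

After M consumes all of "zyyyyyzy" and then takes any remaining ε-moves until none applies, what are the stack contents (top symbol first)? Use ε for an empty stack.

XX#

(p, zyyyyyzy, #) ⊢ (r, yyyyyzy, #) ⊢ (p, yyyyzy, X#) ⊢ (r, yyyzy, #) ⊢ (p, yyzy, X#) ⊢ (r, yzy, #) ⊢ (p, zy, X#) ⊢ (t, y, XX#) ⊢ (q, ε, XX#)
All input consumed in state q with stack XX#.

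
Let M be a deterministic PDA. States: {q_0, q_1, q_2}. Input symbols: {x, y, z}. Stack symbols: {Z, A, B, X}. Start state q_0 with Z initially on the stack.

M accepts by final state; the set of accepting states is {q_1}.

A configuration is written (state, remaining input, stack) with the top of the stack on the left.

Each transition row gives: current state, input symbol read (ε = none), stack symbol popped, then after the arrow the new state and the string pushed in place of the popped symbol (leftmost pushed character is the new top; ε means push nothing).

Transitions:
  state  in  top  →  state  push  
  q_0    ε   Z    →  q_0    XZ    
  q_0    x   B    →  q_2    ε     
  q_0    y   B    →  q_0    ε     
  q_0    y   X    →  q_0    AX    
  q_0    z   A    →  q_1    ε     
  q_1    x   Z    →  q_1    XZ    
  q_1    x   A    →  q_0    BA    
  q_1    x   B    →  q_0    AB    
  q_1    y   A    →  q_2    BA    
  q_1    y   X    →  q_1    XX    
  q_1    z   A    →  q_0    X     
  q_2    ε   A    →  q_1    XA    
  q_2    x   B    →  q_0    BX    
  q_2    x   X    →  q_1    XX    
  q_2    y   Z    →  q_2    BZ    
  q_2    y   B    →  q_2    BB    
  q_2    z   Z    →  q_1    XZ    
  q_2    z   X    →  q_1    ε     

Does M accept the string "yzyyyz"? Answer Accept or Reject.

(q_0, yzyyyz, Z) ⊢ (q_0, yzyyyz, XZ) ⊢ (q_0, zyyyz, AXZ) ⊢ (q_1, yyyz, XZ) ⊢ (q_1, yyz, XXZ) ⊢ (q_1, yz, XXXZ) ⊢ (q_1, z, XXXXZ)
No transition applies at (q_1, z, XXXXZ); input not fully consumed.

Reject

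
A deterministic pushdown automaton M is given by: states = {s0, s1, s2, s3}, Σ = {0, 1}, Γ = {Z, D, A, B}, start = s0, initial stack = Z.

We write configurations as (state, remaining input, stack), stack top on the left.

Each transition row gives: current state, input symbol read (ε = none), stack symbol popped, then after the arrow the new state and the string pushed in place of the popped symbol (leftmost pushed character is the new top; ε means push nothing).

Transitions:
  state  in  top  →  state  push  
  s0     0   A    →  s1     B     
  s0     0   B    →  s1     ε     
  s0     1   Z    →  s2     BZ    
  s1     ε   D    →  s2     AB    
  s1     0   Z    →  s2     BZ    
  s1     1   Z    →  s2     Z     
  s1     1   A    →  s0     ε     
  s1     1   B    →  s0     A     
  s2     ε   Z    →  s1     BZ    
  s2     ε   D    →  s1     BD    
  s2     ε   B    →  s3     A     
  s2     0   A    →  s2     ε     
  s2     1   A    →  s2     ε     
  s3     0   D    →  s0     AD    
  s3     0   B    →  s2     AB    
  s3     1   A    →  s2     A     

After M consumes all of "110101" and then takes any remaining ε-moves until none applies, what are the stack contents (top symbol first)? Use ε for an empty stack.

AZ

(s0, 110101, Z) ⊢ (s2, 10101, BZ) ⊢ (s3, 10101, AZ) ⊢ (s2, 0101, AZ) ⊢ (s2, 101, Z) ⊢ (s1, 101, BZ) ⊢ (s0, 01, AZ) ⊢ (s1, 1, BZ) ⊢ (s0, ε, AZ)
All input consumed in state s0 with stack AZ.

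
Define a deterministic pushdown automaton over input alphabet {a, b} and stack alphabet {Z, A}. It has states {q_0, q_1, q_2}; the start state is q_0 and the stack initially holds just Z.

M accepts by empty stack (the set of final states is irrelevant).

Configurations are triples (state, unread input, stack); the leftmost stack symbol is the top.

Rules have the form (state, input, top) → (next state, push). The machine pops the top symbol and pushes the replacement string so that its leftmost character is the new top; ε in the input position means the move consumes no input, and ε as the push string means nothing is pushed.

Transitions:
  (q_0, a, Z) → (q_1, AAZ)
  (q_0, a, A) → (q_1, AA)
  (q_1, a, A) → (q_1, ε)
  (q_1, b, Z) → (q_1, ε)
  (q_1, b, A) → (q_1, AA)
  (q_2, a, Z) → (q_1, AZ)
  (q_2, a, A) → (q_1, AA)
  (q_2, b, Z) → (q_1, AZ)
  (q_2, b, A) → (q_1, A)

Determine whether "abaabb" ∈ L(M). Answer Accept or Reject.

(q_0, abaabb, Z)
  read a, top Z: go to q_1, push AAZ → (q_1, baabb, AAZ)
  read b, top A: go to q_1, push AA → (q_1, aabb, AAAZ)
  read a, top A: go to q_1, push ε → (q_1, abb, AAZ)
  read a, top A: go to q_1, push ε → (q_1, bb, AZ)
  read b, top A: go to q_1, push AA → (q_1, b, AAZ)
  read b, top A: go to q_1, push AA → (q_1, ε, AAAZ)
All input consumed; stack is AAAZ, not empty, and no further ε-move applies.

Reject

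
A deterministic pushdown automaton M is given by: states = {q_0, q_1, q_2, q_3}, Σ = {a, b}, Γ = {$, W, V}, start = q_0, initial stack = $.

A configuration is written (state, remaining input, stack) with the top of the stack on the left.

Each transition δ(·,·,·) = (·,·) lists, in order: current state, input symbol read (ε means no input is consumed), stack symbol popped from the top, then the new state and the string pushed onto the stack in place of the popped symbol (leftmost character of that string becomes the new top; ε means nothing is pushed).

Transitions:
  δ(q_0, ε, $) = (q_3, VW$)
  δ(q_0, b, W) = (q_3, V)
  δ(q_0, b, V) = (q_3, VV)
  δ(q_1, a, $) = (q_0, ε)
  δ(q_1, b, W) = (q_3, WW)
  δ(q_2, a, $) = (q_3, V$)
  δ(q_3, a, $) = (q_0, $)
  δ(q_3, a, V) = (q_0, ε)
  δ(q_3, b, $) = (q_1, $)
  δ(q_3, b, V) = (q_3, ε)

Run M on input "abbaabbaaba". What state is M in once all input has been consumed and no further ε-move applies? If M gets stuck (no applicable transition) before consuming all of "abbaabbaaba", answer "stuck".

(q_0, abbaabbaaba, $)
  ε-move, top $: go to q_3, push VW$ → (q_3, abbaabbaaba, VW$)
  read a, top V: go to q_0, push ε → (q_0, bbaabbaaba, W$)
  read b, top W: go to q_3, push V → (q_3, baabbaaba, V$)
  read b, top V: go to q_3, push ε → (q_3, aabbaaba, $)
  read a, top $: go to q_0, push $ → (q_0, abbaaba, $)
  ε-move, top $: go to q_3, push VW$ → (q_3, abbaaba, VW$)
  read a, top V: go to q_0, push ε → (q_0, bbaaba, W$)
  read b, top W: go to q_3, push V → (q_3, baaba, V$)
  read b, top V: go to q_3, push ε → (q_3, aaba, $)
  read a, top $: go to q_0, push $ → (q_0, aba, $)
  ε-move, top $: go to q_3, push VW$ → (q_3, aba, VW$)
  read a, top V: go to q_0, push ε → (q_0, ba, W$)
  read b, top W: go to q_3, push V → (q_3, a, V$)
  read a, top V: go to q_0, push ε → (q_0, ε, $)
  ε-move, top $: go to q_3, push VW$ → (q_3, ε, VW$)
All input consumed; M is in state q_3.

q_3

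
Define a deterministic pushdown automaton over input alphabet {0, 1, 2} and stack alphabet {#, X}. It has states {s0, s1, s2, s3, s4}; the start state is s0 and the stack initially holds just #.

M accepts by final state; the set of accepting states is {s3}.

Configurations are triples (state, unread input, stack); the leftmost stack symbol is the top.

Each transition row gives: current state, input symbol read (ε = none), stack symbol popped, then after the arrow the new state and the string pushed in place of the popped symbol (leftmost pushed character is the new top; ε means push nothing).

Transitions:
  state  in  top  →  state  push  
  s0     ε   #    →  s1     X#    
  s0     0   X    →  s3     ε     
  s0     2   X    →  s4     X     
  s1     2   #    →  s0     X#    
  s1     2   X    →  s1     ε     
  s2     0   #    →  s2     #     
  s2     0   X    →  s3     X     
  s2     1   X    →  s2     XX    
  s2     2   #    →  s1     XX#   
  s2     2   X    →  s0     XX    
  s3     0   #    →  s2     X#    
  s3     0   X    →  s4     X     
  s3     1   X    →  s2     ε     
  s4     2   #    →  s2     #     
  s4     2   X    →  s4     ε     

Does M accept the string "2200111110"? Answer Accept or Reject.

Accept

(s0, 2200111110, #)
  ε-move, top #: go to s1, push X# → (s1, 2200111110, X#)
  read 2, top X: go to s1, push ε → (s1, 200111110, #)
  read 2, top #: go to s0, push X# → (s0, 00111110, X#)
  read 0, top X: go to s3, push ε → (s3, 0111110, #)
  read 0, top #: go to s2, push X# → (s2, 111110, X#)
  read 1, top X: go to s2, push XX → (s2, 11110, XX#)
  read 1, top X: go to s2, push XX → (s2, 1110, XXX#)
  read 1, top X: go to s2, push XX → (s2, 110, XXXX#)
  read 1, top X: go to s2, push XX → (s2, 10, XXXXX#)
  read 1, top X: go to s2, push XX → (s2, 0, XXXXXX#)
  read 0, top X: go to s3, push X → (s3, ε, XXXXXX#)
All input consumed; state s3 ∈ F.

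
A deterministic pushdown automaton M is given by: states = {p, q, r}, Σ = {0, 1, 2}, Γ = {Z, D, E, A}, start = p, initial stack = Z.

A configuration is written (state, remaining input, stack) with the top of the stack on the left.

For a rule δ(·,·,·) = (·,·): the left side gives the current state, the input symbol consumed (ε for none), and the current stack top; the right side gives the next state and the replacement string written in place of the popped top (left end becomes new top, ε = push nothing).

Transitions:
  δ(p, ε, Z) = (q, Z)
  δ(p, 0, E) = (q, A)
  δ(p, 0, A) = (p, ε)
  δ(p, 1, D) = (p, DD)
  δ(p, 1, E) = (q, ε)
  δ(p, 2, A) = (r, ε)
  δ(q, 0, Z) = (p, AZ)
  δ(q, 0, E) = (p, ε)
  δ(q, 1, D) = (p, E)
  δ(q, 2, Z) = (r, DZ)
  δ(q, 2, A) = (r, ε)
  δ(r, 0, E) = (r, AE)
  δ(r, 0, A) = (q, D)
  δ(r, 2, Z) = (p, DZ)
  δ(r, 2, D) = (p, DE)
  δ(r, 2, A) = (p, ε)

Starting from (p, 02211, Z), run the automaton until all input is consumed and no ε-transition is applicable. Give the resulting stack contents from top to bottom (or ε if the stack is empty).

(p, 02211, Z)
  ε-move, top Z: go to q, push Z → (q, 02211, Z)
  read 0, top Z: go to p, push AZ → (p, 2211, AZ)
  read 2, top A: go to r, push ε → (r, 211, Z)
  read 2, top Z: go to p, push DZ → (p, 11, DZ)
  read 1, top D: go to p, push DD → (p, 1, DDZ)
  read 1, top D: go to p, push DD → (p, ε, DDDZ)
All input consumed in state p with stack DDDZ.

DDDZ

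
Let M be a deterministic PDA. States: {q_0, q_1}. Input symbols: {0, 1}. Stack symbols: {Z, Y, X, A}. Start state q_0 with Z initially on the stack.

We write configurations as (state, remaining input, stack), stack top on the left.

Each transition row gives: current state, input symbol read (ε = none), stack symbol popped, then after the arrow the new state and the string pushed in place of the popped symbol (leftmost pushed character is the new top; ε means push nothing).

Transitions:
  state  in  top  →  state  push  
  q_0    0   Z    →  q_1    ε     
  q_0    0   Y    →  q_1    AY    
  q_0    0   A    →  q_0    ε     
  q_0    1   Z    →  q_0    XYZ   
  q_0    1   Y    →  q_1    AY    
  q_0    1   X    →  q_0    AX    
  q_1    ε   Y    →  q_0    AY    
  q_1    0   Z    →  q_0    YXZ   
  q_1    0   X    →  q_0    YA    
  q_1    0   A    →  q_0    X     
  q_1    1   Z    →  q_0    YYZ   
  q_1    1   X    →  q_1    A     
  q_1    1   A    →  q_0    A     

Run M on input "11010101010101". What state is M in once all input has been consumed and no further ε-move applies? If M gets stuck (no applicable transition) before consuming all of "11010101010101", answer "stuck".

q_0

(q_0, 11010101010101, Z) ⊢ (q_0, 1010101010101, XYZ) ⊢ (q_0, 010101010101, AXYZ) ⊢ (q_0, 10101010101, XYZ) ⊢ (q_0, 0101010101, AXYZ) ⊢ (q_0, 101010101, XYZ) ⊢ (q_0, 01010101, AXYZ) ⊢ (q_0, 1010101, XYZ) ⊢ (q_0, 010101, AXYZ) ⊢ (q_0, 10101, XYZ) ⊢ (q_0, 0101, AXYZ) ⊢ (q_0, 101, XYZ) ⊢ (q_0, 01, AXYZ) ⊢ (q_0, 1, XYZ) ⊢ (q_0, ε, AXYZ)
All input consumed; M is in state q_0.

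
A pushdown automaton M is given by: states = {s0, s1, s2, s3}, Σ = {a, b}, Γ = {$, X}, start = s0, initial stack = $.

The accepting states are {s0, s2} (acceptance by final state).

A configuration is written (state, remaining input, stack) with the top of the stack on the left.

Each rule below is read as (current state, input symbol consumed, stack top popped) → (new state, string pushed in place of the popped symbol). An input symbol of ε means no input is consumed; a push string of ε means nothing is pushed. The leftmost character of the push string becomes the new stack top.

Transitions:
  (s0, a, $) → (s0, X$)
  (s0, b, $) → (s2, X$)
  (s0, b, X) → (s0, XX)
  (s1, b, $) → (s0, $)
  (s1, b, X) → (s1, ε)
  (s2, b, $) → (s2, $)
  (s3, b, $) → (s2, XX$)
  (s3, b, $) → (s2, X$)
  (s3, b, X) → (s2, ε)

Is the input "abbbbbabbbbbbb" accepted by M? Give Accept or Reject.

Reject

No computation consumes all input and reaches a final state.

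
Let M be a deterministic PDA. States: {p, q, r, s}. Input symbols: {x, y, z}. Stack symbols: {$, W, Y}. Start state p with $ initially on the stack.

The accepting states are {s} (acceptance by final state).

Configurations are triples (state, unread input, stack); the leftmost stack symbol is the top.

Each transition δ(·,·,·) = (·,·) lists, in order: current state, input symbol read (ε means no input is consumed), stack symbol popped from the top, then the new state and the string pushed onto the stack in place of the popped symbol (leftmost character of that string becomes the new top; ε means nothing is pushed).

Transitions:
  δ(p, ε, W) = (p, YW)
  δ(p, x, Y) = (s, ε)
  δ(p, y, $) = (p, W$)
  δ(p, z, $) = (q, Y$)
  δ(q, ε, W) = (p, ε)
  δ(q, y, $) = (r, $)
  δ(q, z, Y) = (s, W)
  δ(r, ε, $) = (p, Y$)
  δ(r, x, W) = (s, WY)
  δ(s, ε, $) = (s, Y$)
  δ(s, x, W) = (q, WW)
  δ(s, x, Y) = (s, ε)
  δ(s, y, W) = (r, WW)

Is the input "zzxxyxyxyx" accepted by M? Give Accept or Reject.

Accept

(p, zzxxyxyxyx, $)
  read z, top $: go to q, push Y$ → (q, zxxyxyxyx, Y$)
  read z, top Y: go to s, push W → (s, xxyxyxyx, W$)
  read x, top W: go to q, push WW → (q, xyxyxyx, WW$)
  ε-move, top W: go to p, push ε → (p, xyxyxyx, W$)
  ε-move, top W: go to p, push YW → (p, xyxyxyx, YW$)
  read x, top Y: go to s, push ε → (s, yxyxyx, W$)
  read y, top W: go to r, push WW → (r, xyxyx, WW$)
  read x, top W: go to s, push WY → (s, yxyx, WYW$)
  read y, top W: go to r, push WW → (r, xyx, WWYW$)
  read x, top W: go to s, push WY → (s, yx, WYWYW$)
  read y, top W: go to r, push WW → (r, x, WWYWYW$)
  read x, top W: go to s, push WY → (s, ε, WYWYWYW$)
All input consumed; state s ∈ F.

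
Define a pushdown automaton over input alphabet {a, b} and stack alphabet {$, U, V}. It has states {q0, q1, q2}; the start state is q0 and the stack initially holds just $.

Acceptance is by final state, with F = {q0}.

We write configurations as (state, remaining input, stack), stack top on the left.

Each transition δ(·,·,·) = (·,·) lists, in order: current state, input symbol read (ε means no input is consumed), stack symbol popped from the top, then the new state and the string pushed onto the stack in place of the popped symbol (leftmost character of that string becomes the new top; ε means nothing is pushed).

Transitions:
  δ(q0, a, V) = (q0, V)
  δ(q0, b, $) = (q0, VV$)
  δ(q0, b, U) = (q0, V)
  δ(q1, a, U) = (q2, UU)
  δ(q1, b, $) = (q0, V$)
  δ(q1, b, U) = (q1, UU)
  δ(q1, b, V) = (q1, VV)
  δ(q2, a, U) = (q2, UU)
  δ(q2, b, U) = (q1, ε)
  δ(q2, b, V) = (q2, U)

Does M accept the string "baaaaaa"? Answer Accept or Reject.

One accepting computation: (q0, baaaaaa, $) ⊢ (q0, aaaaaa, VV$) ⊢ (q0, aaaaa, VV$) ⊢ (q0, aaaa, VV$) ⊢ (q0, aaa, VV$) ⊢ (q0, aa, VV$) ⊢ (q0, a, VV$) ⊢ (q0, ε, VV$)
All input consumed and state q0 ∈ F.

Accept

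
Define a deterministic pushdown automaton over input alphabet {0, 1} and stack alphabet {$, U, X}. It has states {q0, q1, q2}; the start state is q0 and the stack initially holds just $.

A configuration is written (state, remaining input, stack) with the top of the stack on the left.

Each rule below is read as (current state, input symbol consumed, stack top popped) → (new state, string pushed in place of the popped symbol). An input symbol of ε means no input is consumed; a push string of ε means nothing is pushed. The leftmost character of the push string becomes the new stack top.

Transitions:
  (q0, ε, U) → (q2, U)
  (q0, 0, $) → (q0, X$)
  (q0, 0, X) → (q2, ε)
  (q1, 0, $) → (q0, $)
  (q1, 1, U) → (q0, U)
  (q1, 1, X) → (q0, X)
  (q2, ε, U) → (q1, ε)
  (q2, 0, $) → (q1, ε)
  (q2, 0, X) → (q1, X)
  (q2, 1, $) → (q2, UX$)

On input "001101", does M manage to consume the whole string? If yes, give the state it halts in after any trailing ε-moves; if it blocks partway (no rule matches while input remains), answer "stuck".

q1

(q0, 001101, $) ⊢ (q0, 01101, X$) ⊢ (q2, 1101, $) ⊢ (q2, 101, UX$) ⊢ (q1, 101, X$) ⊢ (q0, 01, X$) ⊢ (q2, 1, $) ⊢ (q2, ε, UX$) ⊢ (q1, ε, X$)
All input consumed; M is in state q1.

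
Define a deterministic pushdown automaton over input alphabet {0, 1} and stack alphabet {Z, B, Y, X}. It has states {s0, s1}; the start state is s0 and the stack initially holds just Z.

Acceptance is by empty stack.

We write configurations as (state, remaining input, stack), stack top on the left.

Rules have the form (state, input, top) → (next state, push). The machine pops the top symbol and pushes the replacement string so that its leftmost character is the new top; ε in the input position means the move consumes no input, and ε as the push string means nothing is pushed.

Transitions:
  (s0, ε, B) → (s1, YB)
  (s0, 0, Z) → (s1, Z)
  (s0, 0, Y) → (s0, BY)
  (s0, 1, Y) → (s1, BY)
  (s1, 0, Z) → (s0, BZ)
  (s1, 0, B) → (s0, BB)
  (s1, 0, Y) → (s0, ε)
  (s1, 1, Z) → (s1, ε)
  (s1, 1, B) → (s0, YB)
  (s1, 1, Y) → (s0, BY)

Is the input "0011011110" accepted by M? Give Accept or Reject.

(s0, 0011011110, Z) ⊢ (s1, 011011110, Z) ⊢ (s0, 11011110, BZ) ⊢ (s1, 11011110, YBZ) ⊢ (s0, 1011110, BYBZ) ⊢ (s1, 1011110, YBYBZ) ⊢ (s0, 011110, BYBYBZ) ⊢ (s1, 011110, YBYBYBZ) ⊢ (s0, 11110, BYBYBZ) ⊢ (s1, 11110, YBYBYBZ) ⊢ (s0, 1110, BYBYBYBZ) ⊢ (s1, 1110, YBYBYBYBZ) ⊢ (s0, 110, BYBYBYBYBZ) ⊢ (s1, 110, YBYBYBYBYBZ) ⊢ (s0, 10, BYBYBYBYBYBZ) ⊢ (s1, 10, YBYBYBYBYBYBZ) ⊢ (s0, 0, BYBYBYBYBYBYBZ) ⊢ (s1, 0, YBYBYBYBYBYBYBZ) ⊢ (s0, ε, BYBYBYBYBYBYBZ) ⊢ (s1, ε, YBYBYBYBYBYBYBZ)
All input consumed; stack is YBYBYBYBYBYBYBZ, not empty, and no further ε-move applies.

Reject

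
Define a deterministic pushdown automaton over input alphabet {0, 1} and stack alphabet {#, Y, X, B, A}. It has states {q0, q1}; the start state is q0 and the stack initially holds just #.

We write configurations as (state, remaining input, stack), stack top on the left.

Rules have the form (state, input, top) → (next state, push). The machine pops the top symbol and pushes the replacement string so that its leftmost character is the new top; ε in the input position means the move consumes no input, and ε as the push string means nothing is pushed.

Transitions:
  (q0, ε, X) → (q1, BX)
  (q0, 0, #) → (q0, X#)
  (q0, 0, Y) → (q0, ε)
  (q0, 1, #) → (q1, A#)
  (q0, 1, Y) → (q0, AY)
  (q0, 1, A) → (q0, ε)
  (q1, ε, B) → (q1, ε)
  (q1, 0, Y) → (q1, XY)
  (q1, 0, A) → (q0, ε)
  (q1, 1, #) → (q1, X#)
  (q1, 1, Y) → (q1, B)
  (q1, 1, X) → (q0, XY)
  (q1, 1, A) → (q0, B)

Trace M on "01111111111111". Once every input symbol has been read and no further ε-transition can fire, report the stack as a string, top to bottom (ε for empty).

XYYYYYYYYYYYYY#

(q0, 01111111111111, #)
  read 0, top #: go to q0, push X# → (q0, 1111111111111, X#)
  ε-move, top X: go to q1, push BX → (q1, 1111111111111, BX#)
  ε-move, top B: go to q1, push ε → (q1, 1111111111111, X#)
  read 1, top X: go to q0, push XY → (q0, 111111111111, XY#)
  ε-move, top X: go to q1, push BX → (q1, 111111111111, BXY#)
  ε-move, top B: go to q1, push ε → (q1, 111111111111, XY#)
  read 1, top X: go to q0, push XY → (q0, 11111111111, XYY#)
  ε-move, top X: go to q1, push BX → (q1, 11111111111, BXYY#)
  ε-move, top B: go to q1, push ε → (q1, 11111111111, XYY#)
  read 1, top X: go to q0, push XY → (q0, 1111111111, XYYY#)
  ε-move, top X: go to q1, push BX → (q1, 1111111111, BXYYY#)
  ε-move, top B: go to q1, push ε → (q1, 1111111111, XYYY#)
  read 1, top X: go to q0, push XY → (q0, 111111111, XYYYY#)
  ε-move, top X: go to q1, push BX → (q1, 111111111, BXYYYY#)
  ε-move, top B: go to q1, push ε → (q1, 111111111, XYYYY#)
  read 1, top X: go to q0, push XY → (q0, 11111111, XYYYYY#)
  ε-move, top X: go to q1, push BX → (q1, 11111111, BXYYYYY#)
  ε-move, top B: go to q1, push ε → (q1, 11111111, XYYYYY#)
  read 1, top X: go to q0, push XY → (q0, 1111111, XYYYYYY#)
  ε-move, top X: go to q1, push BX → (q1, 1111111, BXYYYYYY#)
  ε-move, top B: go to q1, push ε → (q1, 1111111, XYYYYYY#)
  read 1, top X: go to q0, push XY → (q0, 111111, XYYYYYYY#)
  ε-move, top X: go to q1, push BX → (q1, 111111, BXYYYYYYY#)
  ε-move, top B: go to q1, push ε → (q1, 111111, XYYYYYYY#)
  read 1, top X: go to q0, push XY → (q0, 11111, XYYYYYYYY#)
  ε-move, top X: go to q1, push BX → (q1, 11111, BXYYYYYYYY#)
  ε-move, top B: go to q1, push ε → (q1, 11111, XYYYYYYYY#)
  read 1, top X: go to q0, push XY → (q0, 1111, XYYYYYYYYY#)
  ε-move, top X: go to q1, push BX → (q1, 1111, BXYYYYYYYYY#)
  ε-move, top B: go to q1, push ε → (q1, 1111, XYYYYYYYYY#)
  read 1, top X: go to q0, push XY → (q0, 111, XYYYYYYYYYY#)
  ε-move, top X: go to q1, push BX → (q1, 111, BXYYYYYYYYYY#)
  ε-move, top B: go to q1, push ε → (q1, 111, XYYYYYYYYYY#)
  read 1, top X: go to q0, push XY → (q0, 11, XYYYYYYYYYYY#)
  ε-move, top X: go to q1, push BX → (q1, 11, BXYYYYYYYYYYY#)
  ε-move, top B: go to q1, push ε → (q1, 11, XYYYYYYYYYYY#)
  read 1, top X: go to q0, push XY → (q0, 1, XYYYYYYYYYYYY#)
  ε-move, top X: go to q1, push BX → (q1, 1, BXYYYYYYYYYYYY#)
  ε-move, top B: go to q1, push ε → (q1, 1, XYYYYYYYYYYYY#)
  read 1, top X: go to q0, push XY → (q0, ε, XYYYYYYYYYYYYY#)
  ε-move, top X: go to q1, push BX → (q1, ε, BXYYYYYYYYYYYYY#)
  ε-move, top B: go to q1, push ε → (q1, ε, XYYYYYYYYYYYYY#)
All input consumed in state q1 with stack XYYYYYYYYYYYYY#.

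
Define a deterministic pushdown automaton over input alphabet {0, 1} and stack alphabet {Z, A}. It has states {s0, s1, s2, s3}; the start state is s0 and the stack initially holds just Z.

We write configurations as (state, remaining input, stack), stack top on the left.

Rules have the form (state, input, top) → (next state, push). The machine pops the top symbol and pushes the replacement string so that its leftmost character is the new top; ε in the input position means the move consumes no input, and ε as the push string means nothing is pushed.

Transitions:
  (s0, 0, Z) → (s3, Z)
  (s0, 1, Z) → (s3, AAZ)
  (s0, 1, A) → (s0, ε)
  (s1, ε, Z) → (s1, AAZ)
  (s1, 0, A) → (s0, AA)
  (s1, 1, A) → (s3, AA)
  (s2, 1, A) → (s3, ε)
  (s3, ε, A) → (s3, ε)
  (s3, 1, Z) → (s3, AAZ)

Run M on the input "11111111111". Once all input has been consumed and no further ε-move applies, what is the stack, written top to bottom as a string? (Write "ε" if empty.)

(s0, 11111111111, Z)
  read 1, top Z: go to s3, push AAZ → (s3, 1111111111, AAZ)
  ε-move, top A: go to s3, push ε → (s3, 1111111111, AZ)
  ε-move, top A: go to s3, push ε → (s3, 1111111111, Z)
  read 1, top Z: go to s3, push AAZ → (s3, 111111111, AAZ)
  ε-move, top A: go to s3, push ε → (s3, 111111111, AZ)
  ε-move, top A: go to s3, push ε → (s3, 111111111, Z)
  read 1, top Z: go to s3, push AAZ → (s3, 11111111, AAZ)
  ε-move, top A: go to s3, push ε → (s3, 11111111, AZ)
  ε-move, top A: go to s3, push ε → (s3, 11111111, Z)
  read 1, top Z: go to s3, push AAZ → (s3, 1111111, AAZ)
  ε-move, top A: go to s3, push ε → (s3, 1111111, AZ)
  ε-move, top A: go to s3, push ε → (s3, 1111111, Z)
  read 1, top Z: go to s3, push AAZ → (s3, 111111, AAZ)
  ε-move, top A: go to s3, push ε → (s3, 111111, AZ)
  ε-move, top A: go to s3, push ε → (s3, 111111, Z)
  read 1, top Z: go to s3, push AAZ → (s3, 11111, AAZ)
  ε-move, top A: go to s3, push ε → (s3, 11111, AZ)
  ε-move, top A: go to s3, push ε → (s3, 11111, Z)
  read 1, top Z: go to s3, push AAZ → (s3, 1111, AAZ)
  ε-move, top A: go to s3, push ε → (s3, 1111, AZ)
  ε-move, top A: go to s3, push ε → (s3, 1111, Z)
  read 1, top Z: go to s3, push AAZ → (s3, 111, AAZ)
  ε-move, top A: go to s3, push ε → (s3, 111, AZ)
  ε-move, top A: go to s3, push ε → (s3, 111, Z)
  read 1, top Z: go to s3, push AAZ → (s3, 11, AAZ)
  ε-move, top A: go to s3, push ε → (s3, 11, AZ)
  ε-move, top A: go to s3, push ε → (s3, 11, Z)
  read 1, top Z: go to s3, push AAZ → (s3, 1, AAZ)
  ε-move, top A: go to s3, push ε → (s3, 1, AZ)
  ε-move, top A: go to s3, push ε → (s3, 1, Z)
  read 1, top Z: go to s3, push AAZ → (s3, ε, AAZ)
  ε-move, top A: go to s3, push ε → (s3, ε, AZ)
  ε-move, top A: go to s3, push ε → (s3, ε, Z)
All input consumed in state s3 with stack Z.

Z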